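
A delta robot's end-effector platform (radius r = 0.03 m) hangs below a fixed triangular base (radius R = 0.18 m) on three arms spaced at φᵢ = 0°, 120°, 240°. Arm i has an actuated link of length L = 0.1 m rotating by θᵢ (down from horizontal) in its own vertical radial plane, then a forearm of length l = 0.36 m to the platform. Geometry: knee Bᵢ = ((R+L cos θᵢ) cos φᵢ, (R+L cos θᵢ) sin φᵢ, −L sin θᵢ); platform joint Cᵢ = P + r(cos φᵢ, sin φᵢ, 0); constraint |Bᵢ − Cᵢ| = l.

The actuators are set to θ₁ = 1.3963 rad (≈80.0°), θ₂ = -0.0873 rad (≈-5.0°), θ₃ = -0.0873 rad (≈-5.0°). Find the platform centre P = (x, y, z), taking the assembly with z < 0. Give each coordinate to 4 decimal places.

(-0.1444, 0.0000, -0.2785)

φ1=0.0°: virtual centre (0.1674, 0.0000, -0.0985), radius l
φ2=120.0°: virtual centre (-0.1248, 0.2162, 0.0087), radius l
φ3=240.0°: virtual centre (-0.1248, -0.2162, 0.0087), radius l
|S₂|²−|S₁|² = 0.0247;  |S₃|²−|S₁|² = 0.0247
plane₁₂: -0.5843x+0.4324y+0.2144z = 0.0247
det = 0.5053;  x = -0.0422+0.3669z,  y = 0.0000+0.0000z
quadratic in z: (1.1346)z²+(0.0432)z+(-0.0760)=0, √Δ=0.5888 → z ∈ {-0.2785, 0.2404}; z = -0.2785 (taking z<0)
x = -0.1444, y = 0.0000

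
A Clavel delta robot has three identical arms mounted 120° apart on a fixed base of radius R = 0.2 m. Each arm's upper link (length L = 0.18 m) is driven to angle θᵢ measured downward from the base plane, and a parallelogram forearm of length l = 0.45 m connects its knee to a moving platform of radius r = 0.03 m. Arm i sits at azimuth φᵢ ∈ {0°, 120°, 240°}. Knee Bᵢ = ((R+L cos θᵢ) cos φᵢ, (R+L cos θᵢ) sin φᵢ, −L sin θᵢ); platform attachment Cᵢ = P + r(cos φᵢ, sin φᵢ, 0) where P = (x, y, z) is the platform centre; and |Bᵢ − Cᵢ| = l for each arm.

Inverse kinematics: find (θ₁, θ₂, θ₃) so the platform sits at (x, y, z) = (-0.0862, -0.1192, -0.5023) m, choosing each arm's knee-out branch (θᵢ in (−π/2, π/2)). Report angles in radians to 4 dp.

θ₁ = 1.3962, θ₂ = 1.3087, θ₃ = 0.5233

φ1=0.0° → target in arm frame (-0.0862, -0.1192)
  e−x'=0.2562;  (l²−L²−(e−x')²−y'²−z²)/2L = -0.4501
  √(A²+B²)=0.5639;  θ1 = -1.0991+2.4953 ≈ 1.3962
arm 2 (φ=120.0°): x'=-0.0601, y'=0.1343
  A cos θ + B sin θ = C:  0.2301·cos θ + -0.5023·sin θ = -0.4255
  θ2 = atan2(B,A) + arccos(C/0.5525) = 1.3087
rotate P by −φ3: (0.1463, -0.0151, -0.5023)
  A=0.0237, B=-0.5023, C=(l²−L²−A²−y'²−z²)/(2L)=-0.2305
  √(A²+B²)=0.5029;  θ3 = -1.5237+2.0470 ≈ 0.5233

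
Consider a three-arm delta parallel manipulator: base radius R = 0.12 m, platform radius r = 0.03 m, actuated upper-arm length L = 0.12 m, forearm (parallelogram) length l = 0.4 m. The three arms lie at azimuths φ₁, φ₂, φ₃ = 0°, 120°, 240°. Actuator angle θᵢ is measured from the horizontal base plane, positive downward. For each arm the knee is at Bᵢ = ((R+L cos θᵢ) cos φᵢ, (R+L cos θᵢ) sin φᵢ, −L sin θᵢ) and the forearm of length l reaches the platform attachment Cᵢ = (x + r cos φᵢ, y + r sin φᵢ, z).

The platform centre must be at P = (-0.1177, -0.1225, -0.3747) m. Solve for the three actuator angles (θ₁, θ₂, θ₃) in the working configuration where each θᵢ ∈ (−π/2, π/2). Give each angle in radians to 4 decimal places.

θ₁ = 1.0471, θ₂ = 0.7850, θ₃ = -0.1748

arm 1 (φ=0.0°): x'=-0.1177, y'=-0.1225
  e−x'=0.2077;  (l²−L²−(e−x')²−y'²−z²)/2L = -0.2206
  γ=atan2(-0.3747,0.2077)=-1.0647;  ψ=arccos(-0.5149)=2.1117;  θ1=γ+ψ≈1.0471
rotate P by −φ2: (-0.0472, 0.1632, -0.3747)
  e−x'=0.1372;  (l²−L²−(e−x')²−y'²−z²)/2L = -0.1678
  θ2 = atan2(B,A) + arccos(C/0.3990) = 0.7850
φ3=240.0° → target in arm frame (0.1649, -0.0407)
  A cos θ + B sin θ = C:  -0.0749·cos θ + -0.3747·sin θ = -0.0086
  θ3 = atan2(B,A) + arccos(C/0.3821) = -0.1748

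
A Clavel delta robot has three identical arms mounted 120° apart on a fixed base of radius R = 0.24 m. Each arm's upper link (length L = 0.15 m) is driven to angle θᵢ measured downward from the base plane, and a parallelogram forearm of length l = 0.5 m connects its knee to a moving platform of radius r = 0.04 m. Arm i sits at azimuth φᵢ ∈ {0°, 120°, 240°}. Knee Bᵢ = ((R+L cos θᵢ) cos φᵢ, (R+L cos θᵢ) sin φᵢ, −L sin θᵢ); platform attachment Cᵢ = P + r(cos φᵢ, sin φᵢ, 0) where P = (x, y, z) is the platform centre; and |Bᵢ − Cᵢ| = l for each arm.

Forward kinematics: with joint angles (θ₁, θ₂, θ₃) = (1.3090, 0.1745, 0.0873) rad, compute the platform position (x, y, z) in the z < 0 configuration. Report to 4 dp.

arm 1 at φ=0.0°: ρ1 = 0.2388;  centre 1 = (0.2388, 0.0000, -0.1449)
centre 2 = (0.3477·cos120.0°, 0.3477·sin120.0°, -0.0260) = (-0.1739, 0.3011, -0.0260)
φ3=240.0°: virtual centre (-0.1747, -0.3026, -0.0131), radius l
eliminate P² terms by subtracting sphere 1 from 2 and 3
plane₁₂: -0.8254x+0.6023y+0.2377z = 0.0436
det = 0.9977;  x = -0.0531+0.3033z,  y = -0.0005+0.0210z
into |P−centre ₁|² = l²: 1.0925z² + 0.1126z + -0.1438 = 0;  Δ = 0.6409;  z = -0.4180 or 0.3149 → z<0 root = -0.4180
x = -0.1799, y = -0.0093

(-0.1799, -0.0093, -0.4180)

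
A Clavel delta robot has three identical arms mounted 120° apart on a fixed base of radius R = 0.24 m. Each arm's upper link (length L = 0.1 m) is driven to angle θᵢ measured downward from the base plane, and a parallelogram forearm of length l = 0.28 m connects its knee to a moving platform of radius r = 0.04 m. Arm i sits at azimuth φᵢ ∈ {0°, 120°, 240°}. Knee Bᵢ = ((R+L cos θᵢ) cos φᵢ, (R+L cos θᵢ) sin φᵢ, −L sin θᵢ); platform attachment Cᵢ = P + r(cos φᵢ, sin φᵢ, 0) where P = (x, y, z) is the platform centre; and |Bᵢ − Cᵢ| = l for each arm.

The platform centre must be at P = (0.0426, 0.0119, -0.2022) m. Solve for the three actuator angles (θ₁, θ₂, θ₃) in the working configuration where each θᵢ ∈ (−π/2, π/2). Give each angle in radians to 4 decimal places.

rotate P by −φ1: (0.0426, 0.0119, -0.2022)
  A=0.1574, B=-0.2022, C=(l²−L²−A²−y'²−z²)/(2L)=0.0130
  √(A²+B²)=0.2562;  θ1 = -0.9093+1.5201 ≈ 0.6107
arm 2 (φ=120.0°): x'=-0.0110, y'=-0.0428
  A cos θ + B sin θ = C:  0.2110·cos θ + -0.2022·sin θ = -0.0942
  γ=atan2(-0.2022,0.2110)=-0.7641;  ψ=arccos(-0.3223)=1.8990;  θ2=γ+ψ≈1.1349
arm 3 (φ=240.0°): x'=-0.0316, y'=0.0309
  A=0.2316, B=-0.2022, C=(l²−L²−A²−y'²−z²)/(2L)=-0.1354
  γ=atan2(-0.2022,0.2316)=-0.7177;  ψ=arccos(-0.4405)=2.0269;  θ3=γ+ψ≈1.3092

θ₁ = 0.6107, θ₂ = 1.1349, θ₃ = 1.3092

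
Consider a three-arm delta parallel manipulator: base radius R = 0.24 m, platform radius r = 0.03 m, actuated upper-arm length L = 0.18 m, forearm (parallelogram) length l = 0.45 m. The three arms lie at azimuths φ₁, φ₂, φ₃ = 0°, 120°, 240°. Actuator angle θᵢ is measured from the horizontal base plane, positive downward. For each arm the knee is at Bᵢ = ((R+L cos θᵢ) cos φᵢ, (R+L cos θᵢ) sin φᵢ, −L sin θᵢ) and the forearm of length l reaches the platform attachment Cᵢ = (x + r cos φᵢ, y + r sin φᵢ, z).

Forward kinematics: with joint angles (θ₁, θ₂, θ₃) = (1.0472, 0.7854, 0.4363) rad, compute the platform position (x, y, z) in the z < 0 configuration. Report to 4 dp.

(-0.0693, -0.0443, -0.4092)

arm 1 at φ=0.0°: e+L cos θ1 = 0.3000;  O1 = (0.3000, 0.0000, -0.1559)
φ2=120.0°: virtual centre (-0.1686, 0.2921, -0.1273), radius l
arm 3 at φ=240.0°: e+L cos θ3 = 0.3731;  O3 = (-0.1866, -0.3231, -0.0761)
|O₂|²−|O₁|² = 0.0157;  |O₃|²−|O₁|² = 0.0307
plane₁₂: -0.9373x+0.5842y+0.0572z = 0.0157
Cramer: x(z) = -0.0239+0.1109z;  y(z) = -0.0115+0.0800z
sphere 1 gives Az²+Bz+C=0 with A=1.0187, B=0.2381, C=-0.0732;  B²−4AC=0.3548;  roots -0.4092, 0.1755;  negative root z = -0.4092
x = -0.0693, y = -0.0443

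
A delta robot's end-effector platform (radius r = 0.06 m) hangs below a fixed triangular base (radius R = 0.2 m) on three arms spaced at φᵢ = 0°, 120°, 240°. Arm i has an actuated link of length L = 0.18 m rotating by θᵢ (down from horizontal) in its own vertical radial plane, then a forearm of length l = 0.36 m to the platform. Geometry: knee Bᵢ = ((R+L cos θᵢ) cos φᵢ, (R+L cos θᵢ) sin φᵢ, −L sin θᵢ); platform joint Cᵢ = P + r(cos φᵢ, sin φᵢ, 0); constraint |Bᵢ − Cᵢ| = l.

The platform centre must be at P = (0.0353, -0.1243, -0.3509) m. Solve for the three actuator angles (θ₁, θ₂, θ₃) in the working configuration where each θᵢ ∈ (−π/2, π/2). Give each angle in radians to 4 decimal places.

arm 1 (φ=0.0°): x'=0.0353, y'=-0.1243
  A cos θ + B sin θ = C:  0.1047·cos θ + -0.3509·sin θ = -0.1454
  √(A²+B²)=0.3662;  θ1 = -1.2808+1.9791 ≈ 0.6983
φ2=120.0° → target in arm frame (-0.1253, 0.0316)
  A=0.2653, B=-0.3509, C=(l²−L²−A²−y'²−z²)/(2L)=-0.2703
  γ=atan2(-0.3509,0.2653)=-0.9234;  ψ=arccos(-0.6145)=2.2325;  θ2=γ+ψ≈1.3091
arm 3 (φ=240.0°): x'=0.0900, y'=0.0927
  A cos θ + B sin θ = C:  0.0500·cos θ + -0.3509·sin θ = -0.1029
  √(A²+B²)=0.3544;  θ3 = -1.4292+1.8652 ≈ 0.4360

θ₁ = 0.6983, θ₂ = 1.3091, θ₃ = 0.4360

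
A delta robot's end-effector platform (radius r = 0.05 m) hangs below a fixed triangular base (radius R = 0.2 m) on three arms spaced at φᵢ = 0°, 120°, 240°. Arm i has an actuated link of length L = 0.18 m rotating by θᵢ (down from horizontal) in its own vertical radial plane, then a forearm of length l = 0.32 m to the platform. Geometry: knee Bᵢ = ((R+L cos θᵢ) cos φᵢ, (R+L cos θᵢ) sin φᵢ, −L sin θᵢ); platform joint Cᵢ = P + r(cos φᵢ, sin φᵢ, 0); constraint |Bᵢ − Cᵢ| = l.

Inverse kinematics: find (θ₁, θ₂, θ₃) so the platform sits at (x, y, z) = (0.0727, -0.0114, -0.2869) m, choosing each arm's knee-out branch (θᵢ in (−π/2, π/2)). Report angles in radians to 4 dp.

arm 1 (φ=0.0°): x'=0.0727, y'=-0.0114
  A=0.0773, B=-0.2869, C=(l²−L²−A²−y'²−z²)/(2L)=-0.0512
  √(A²+B²)=0.2971;  θ1 = -1.3076+1.7438 ≈ 0.4362
rotate P by −φ2: (-0.0462, -0.0573, -0.2869)
  A=0.1962, B=-0.2869, C=(l²−L²−A²−y'²−z²)/(2L)=-0.1503
  γ=atan2(-0.2869,0.1962)=-0.9709;  ψ=arccos(-0.4323)=2.0178;  θ2=γ+ψ≈1.0469
arm 3 (φ=240.0°): x'=-0.0265, y'=0.0687
  e−x'=0.1765;  (l²−L²−(e−x')²−y'²−z²)/2L = -0.1338
  γ=atan2(-0.2869,0.1765)=-1.0193;  ψ=arccos(-0.3972)=1.9793;  θ3=γ+ψ≈0.9600

θ₁ = 0.4362, θ₂ = 1.0469, θ₃ = 0.9600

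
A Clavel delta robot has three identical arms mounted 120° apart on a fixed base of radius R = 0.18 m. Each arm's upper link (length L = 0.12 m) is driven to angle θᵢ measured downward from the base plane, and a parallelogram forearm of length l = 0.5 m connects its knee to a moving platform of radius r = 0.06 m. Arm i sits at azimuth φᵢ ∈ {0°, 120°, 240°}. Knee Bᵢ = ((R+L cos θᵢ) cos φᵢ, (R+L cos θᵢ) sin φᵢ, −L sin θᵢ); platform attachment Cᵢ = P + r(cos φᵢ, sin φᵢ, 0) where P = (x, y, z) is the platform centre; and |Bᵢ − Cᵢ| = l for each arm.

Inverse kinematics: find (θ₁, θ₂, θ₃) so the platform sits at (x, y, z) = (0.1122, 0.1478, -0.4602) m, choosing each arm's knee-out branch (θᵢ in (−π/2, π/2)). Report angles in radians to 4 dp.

rotate P by −φ1: (0.1122, 0.1478, -0.4602)
  A cos θ + B sin θ = C:  0.0078·cos θ + -0.4602·sin θ = 0.0080
  θ1 = atan2(B,A) + arccos(C/0.4603) = -0.0003
rotate P by −φ2: (0.0719, -0.1711, -0.4602)
  e−x'=0.0481;  (l²−L²−(e−x')²−y'²−z²)/2L = -0.0323
  γ=atan2(-0.4602,0.0481)=-1.4667;  ψ=arccos(-0.0699)=1.6408;  θ2=γ+ψ≈0.1741
arm 3 (φ=240.0°): x'=-0.1841, y'=0.0233
  e−x'=0.3041;  (l²−L²−(e−x')²−y'²−z²)/2L = -0.2883
  √(A²+B²)=0.5516;  θ3 = -0.9869+2.1209 ≈ 1.1340

θ₁ = -0.0003, θ₂ = 0.1741, θ₃ = 1.1340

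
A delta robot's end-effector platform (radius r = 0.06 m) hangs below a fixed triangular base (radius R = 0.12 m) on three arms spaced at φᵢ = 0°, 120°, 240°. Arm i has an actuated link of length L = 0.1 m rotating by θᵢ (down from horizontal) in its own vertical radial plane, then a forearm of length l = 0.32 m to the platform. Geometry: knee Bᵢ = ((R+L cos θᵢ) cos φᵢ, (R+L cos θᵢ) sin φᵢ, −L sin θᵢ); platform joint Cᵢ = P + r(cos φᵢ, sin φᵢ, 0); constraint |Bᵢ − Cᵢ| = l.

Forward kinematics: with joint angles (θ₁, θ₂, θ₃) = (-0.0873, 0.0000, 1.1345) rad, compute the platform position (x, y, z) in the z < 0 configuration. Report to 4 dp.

(0.0879, 0.1351, -0.2724)

arm 1 at φ=0.0°: (R−r)+L cos θ1 = 0.1596;  S1 = (0.1596, 0.0000, 0.0087)
φ2=120.0°: virtual centre (-0.0800, 0.1386, 0.0000), radius l
φ3=240.0°: virtual centre (-0.0511, -0.0886, -0.0906), radius l
eliminate P² terms by subtracting sphere 1 from 2 and 3
plane₁₂: -0.4792x+0.2771y+-0.0174z = 0.0000
det = 0.2017;  x = 0.0094+-0.2883z,  y = 0.0165+-0.4357z
into |P−S₁|² = l²: 1.2730z² + 0.0548z + -0.0795 = 0;  Δ = 0.4078;  z = -0.2724 or 0.2293 → z<0 root = -0.2724
x = 0.0879, y = 0.1351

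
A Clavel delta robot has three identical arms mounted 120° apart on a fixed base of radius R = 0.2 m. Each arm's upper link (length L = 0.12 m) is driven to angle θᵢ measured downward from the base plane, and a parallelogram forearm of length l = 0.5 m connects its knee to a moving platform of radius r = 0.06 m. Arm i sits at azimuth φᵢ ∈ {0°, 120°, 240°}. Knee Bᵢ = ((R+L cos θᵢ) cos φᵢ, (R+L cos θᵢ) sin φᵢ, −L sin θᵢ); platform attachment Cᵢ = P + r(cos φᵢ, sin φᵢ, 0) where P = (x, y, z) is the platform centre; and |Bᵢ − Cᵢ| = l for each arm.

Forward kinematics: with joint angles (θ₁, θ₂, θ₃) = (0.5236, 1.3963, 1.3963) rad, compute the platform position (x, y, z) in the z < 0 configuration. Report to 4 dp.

centre 1 = (0.2439·cos0.0°, 0.2439·sin0.0°, -0.0600) = (0.2439, 0.0000, -0.0600)
φ2=120.0°: virtual centre (-0.0804, 0.1393, -0.1182), radius l
centre 3 = (0.1608·cos240.0°, 0.1608·sin240.0°, -0.1182) = (-0.0804, -0.1393, -0.1182)
|centre ₂|²−|centre ₁|² = -0.0233;  |centre ₃|²−|centre ₁|² = -0.0233
linear system: -0.6487x+0.2786y = -0.0233−-0.1164z; -0.6487x+-0.2786y = -0.0233−-0.1164z
det = 0.3614;  x = 0.0359+-0.1794z,  y = 0.0000+0.0000z
into |P−centre ₁|² = l²: 1.0322z² + 0.1946z + -0.2031 = 0;  Δ = 0.8765;  z = -0.5478 or 0.3592 → z<0 root = -0.5478
x = 0.1341, y = 0.0000

(0.1341, 0.0000, -0.5478)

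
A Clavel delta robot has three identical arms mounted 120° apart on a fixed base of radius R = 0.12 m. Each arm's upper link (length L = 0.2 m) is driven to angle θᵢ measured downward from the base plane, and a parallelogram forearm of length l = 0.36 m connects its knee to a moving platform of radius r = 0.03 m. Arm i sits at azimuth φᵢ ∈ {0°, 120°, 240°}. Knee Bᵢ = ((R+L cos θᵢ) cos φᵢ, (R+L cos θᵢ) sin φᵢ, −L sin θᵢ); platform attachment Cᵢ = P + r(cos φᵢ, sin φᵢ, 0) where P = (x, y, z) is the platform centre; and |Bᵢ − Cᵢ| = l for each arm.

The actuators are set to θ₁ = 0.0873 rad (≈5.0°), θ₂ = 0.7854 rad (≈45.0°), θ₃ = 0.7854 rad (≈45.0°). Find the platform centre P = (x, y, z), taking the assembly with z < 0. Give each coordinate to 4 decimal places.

φ1=0.0°: virtual centre (0.2892, 0.0000, -0.0174), radius l
centre 2 = (0.2314·cos120.0°, 0.2314·sin120.0°, -0.1414) = (-0.1157, 0.2004, -0.1414)
arm 3 at φ=240.0°: e+L cos θ3 = 0.2314;  centre 3 = (-0.1157, -0.2004, -0.1414)
subtract pairs → two planes through P
linear system: -0.8099x+0.4008y = -0.0104−-0.2480z; -0.8099x+-0.4008y = -0.0104−-0.2480z
det = 0.6493;  x = 0.0128+-0.3062z,  y = 0.0000+0.0000z
quadratic in z: (1.0937)z²+(0.2041)z+(-0.0529)=0, √Δ=0.5226 → z ∈ {-0.3322, 0.1456}; z = -0.3322 (taking z<0)
x = 0.1146, y = 0.0000

(0.1146, 0.0000, -0.3322)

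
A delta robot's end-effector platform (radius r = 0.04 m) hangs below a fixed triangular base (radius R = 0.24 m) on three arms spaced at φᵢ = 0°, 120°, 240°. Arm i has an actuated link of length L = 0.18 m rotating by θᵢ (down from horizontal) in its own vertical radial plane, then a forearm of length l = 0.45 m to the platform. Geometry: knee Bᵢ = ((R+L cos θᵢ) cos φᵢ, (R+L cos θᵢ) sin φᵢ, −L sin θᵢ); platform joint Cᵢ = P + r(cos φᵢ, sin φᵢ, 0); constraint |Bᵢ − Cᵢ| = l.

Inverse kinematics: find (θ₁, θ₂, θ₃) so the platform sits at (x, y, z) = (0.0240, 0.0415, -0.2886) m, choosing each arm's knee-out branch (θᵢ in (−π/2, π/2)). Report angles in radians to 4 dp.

φ1=0.0° → target in arm frame (0.0240, 0.0415)
  e−x'=0.1760;  (l²−L²−(e−x')²−y'²−z²)/2L = 0.1503
  θ1 = atan2(B,A) + arccos(C/0.3380) = 0.0868
rotate P by −φ2: (0.0239, -0.0415, -0.2886)
  A cos θ + B sin θ = C:  0.1761·cos θ + -0.2886·sin θ = 0.1502
  γ=atan2(-0.2886,0.1761)=-1.0230;  ψ=arccos(0.4444)=1.1103;  θ2=γ+ψ≈0.0872
φ3=240.0° → target in arm frame (-0.0479, 0.0000)
  e−x'=0.2479;  (l²−L²−(e−x')²−y'²−z²)/2L = 0.0704
  θ3 = atan2(B,A) + arccos(C/0.3805) = 0.5237

θ₁ = 0.0868, θ₂ = 0.0872, θ₃ = 0.5237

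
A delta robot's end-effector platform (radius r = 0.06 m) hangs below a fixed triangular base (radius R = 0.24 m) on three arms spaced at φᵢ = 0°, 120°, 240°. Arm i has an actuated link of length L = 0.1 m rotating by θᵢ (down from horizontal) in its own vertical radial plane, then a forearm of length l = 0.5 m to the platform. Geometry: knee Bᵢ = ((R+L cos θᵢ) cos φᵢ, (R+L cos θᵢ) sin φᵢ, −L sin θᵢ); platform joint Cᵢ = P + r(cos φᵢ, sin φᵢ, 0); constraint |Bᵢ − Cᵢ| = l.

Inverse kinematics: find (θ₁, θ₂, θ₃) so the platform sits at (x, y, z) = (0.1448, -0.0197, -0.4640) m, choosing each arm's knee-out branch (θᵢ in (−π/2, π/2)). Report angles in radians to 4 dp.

θ₁ = -0.1749, θ₂ = 1.1336, θ₃ = 0.9594

rotate P by −φ1: (0.1448, -0.0197, -0.4640)
  A cos θ + B sin θ = C:  0.0352·cos θ + -0.4640·sin θ = 0.1154
  γ=atan2(-0.4640,0.0352)=-1.4951;  ψ=arccos(0.2480)=1.3202;  θ1=γ+ψ≈-0.1749
rotate P by −φ2: (-0.0895, -0.1156, -0.4640)
  A=0.2695, B=-0.4640, C=(l²−L²−A²−y'²−z²)/(2L)=-0.3063
  γ=atan2(-0.4640,0.2695)=-1.0447;  ψ=arccos(-0.5708)=2.1783;  θ2=γ+ψ≈1.1336
φ3=240.0° → target in arm frame (-0.0553, 0.1353)
  A cos θ + B sin θ = C:  0.2353·cos θ + -0.4640·sin θ = -0.2449
  √(A²+B²)=0.5203;  θ3 = -1.1014+2.0608 ≈ 0.9594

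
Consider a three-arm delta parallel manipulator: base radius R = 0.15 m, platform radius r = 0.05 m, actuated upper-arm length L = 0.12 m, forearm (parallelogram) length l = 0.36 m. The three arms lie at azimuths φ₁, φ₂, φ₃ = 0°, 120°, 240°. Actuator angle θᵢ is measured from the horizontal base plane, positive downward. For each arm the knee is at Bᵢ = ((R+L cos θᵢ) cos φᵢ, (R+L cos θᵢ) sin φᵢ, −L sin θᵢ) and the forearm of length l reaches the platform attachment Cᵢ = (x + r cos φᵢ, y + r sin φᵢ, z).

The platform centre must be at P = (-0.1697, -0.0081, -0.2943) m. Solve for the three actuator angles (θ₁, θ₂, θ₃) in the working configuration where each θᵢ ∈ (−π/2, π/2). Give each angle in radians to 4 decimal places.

rotate P by −φ1: (-0.1697, -0.0081, -0.2943)
  A cos θ + B sin θ = C:  0.2697·cos θ + -0.2943·sin θ = -0.1842
  γ=atan2(-0.2943,0.2697)=-0.8290;  ψ=arccos(-0.4615)=2.0505;  θ1=γ+ψ≈1.2215
φ2=120.0° → target in arm frame (0.0778, 0.1510)
  A cos θ + B sin θ = C:  0.0222·cos θ + -0.2943·sin θ = 0.0220
  √(A²+B²)=0.2951;  θ2 = -1.4956+1.4960 ≈ 0.0004
arm 3 (φ=240.0°): x'=0.0919, y'=-0.1429
  A cos θ + B sin θ = C:  0.0081·cos θ + -0.2943·sin θ = 0.0337
  γ=atan2(-0.2943,0.0081)=-1.5432;  ψ=arccos(0.1146)=1.4560;  θ3=γ+ψ≈-0.0872

θ₁ = 1.2215, θ₂ = 0.0004, θ₃ = -0.0872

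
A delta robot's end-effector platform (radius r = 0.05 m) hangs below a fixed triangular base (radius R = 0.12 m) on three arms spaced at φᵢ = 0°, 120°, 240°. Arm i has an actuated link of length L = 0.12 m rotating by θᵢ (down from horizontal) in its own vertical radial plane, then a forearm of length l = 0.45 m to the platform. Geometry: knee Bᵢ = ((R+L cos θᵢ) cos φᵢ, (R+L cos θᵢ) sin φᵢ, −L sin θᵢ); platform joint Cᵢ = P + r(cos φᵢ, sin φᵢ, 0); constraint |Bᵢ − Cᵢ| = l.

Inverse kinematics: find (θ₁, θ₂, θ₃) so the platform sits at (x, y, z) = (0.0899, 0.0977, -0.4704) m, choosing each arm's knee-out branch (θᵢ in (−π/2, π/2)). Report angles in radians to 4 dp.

θ₁ = 0.3492, θ₂ = 0.5237, θ₃ = 1.0474

φ1=0.0° → target in arm frame (0.0899, 0.0977)
  e−x'=-0.0199;  (l²−L²−(e−x')²−y'²−z²)/2L = -0.1797
  √(A²+B²)=0.4708;  θ1 = -1.6131+1.9623 ≈ 0.3492
φ2=120.0° → target in arm frame (0.0397, -0.1267)
  e−x'=0.0303;  (l²−L²−(e−x')²−y'²−z²)/2L = -0.2090
  γ=atan2(-0.4704,0.0303)=-1.5064;  ψ=arccos(-0.4433)=2.0301;  θ2=γ+ψ≈0.5237
φ3=240.0° → target in arm frame (-0.1296, 0.0290)
  A cos θ + B sin θ = C:  0.1996·cos θ + -0.4704·sin θ = -0.3077
  γ=atan2(-0.4704,0.1996)=-1.1696;  ψ=arccos(-0.6021)=2.2170;  θ3=γ+ψ≈1.0474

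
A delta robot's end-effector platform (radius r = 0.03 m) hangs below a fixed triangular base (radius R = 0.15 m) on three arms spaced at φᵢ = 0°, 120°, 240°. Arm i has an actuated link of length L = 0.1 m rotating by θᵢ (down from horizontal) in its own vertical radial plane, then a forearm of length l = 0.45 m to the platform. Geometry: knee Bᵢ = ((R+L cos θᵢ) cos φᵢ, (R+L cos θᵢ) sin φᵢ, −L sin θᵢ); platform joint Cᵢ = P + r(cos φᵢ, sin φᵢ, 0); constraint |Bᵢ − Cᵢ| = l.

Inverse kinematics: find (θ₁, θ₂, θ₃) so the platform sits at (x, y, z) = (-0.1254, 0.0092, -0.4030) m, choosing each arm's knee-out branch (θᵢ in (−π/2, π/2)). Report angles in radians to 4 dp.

arm 1 (φ=0.0°): x'=-0.1254, y'=0.0092
  A cos θ + B sin θ = C:  0.2454·cos θ + -0.4030·sin θ = -0.1511
  √(A²+B²)=0.4718;  θ1 = -1.0238+1.8967 ≈ 0.8729
φ2=120.0° → target in arm frame (0.0707, 0.1040)
  A cos θ + B sin θ = C:  0.0493·cos θ + -0.4030·sin θ = 0.0842
  √(A²+B²)=0.4060;  θ2 = -1.4490+1.3619 ≈ -0.0871
rotate P by −φ3: (0.0547, -0.1132, -0.4030)
  A cos θ + B sin θ = C:  0.0653·cos θ + -0.4030·sin θ = 0.0651
  θ3 = atan2(B,A) + arccos(C/0.4083) = 0.0005

θ₁ = 0.8729, θ₂ = -0.0871, θ₃ = 0.0005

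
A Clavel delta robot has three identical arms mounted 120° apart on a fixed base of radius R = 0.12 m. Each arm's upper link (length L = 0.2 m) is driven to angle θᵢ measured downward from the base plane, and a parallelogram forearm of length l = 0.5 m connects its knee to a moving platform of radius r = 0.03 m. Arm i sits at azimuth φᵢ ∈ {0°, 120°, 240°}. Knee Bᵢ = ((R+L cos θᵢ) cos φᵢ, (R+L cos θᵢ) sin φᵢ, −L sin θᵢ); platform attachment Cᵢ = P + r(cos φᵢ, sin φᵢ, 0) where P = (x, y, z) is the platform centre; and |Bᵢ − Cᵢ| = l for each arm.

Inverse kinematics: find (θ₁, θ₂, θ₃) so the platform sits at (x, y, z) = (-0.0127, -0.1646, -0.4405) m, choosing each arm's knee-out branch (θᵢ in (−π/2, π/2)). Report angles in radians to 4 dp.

arm 1 (φ=0.0°): x'=-0.0127, y'=-0.1646
  A=0.1027, B=-0.4405, C=(l²−L²−A²−y'²−z²)/(2L)=-0.0542
  θ1 = atan2(B,A) + arccos(C/0.4523) = 0.3492
rotate P by −φ2: (-0.1362, 0.0933, -0.4405)
  A cos θ + B sin θ = C:  0.2262·cos θ + -0.4405·sin θ = -0.1098
  γ=atan2(-0.4405,0.2262)=-1.0964;  ψ=arccos(-0.2217)=1.7943;  θ2=γ+ψ≈0.6979
arm 3 (φ=240.0°): x'=0.1489, y'=0.0713
  A=-0.0589, B=-0.4405, C=(l²−L²−A²−y'²−z²)/(2L)=0.0185
  γ=atan2(-0.4405,-0.0589)=-1.7037;  ψ=arccos(0.0417)=1.5291;  θ3=γ+ψ≈-0.1746

θ₁ = 0.3492, θ₂ = 0.6979, θ₃ = -0.1746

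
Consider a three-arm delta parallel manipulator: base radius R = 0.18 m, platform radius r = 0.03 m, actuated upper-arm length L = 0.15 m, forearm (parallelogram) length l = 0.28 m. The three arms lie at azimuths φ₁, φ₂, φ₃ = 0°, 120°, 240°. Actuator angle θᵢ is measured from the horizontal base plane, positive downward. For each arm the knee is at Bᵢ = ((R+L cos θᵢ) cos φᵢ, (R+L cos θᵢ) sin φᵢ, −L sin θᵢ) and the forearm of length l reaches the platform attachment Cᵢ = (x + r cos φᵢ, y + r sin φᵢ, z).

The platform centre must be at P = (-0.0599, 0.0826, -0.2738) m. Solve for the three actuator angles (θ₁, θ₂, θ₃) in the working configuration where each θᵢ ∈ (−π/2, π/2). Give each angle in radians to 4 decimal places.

arm 1 (φ=0.0°): x'=-0.0599, y'=0.0826
  A=0.2099, B=-0.2738, C=(l²−L²−A²−y'²−z²)/(2L)=-0.2332
  θ1 = atan2(B,A) + arccos(C/0.3450) = 1.3961
rotate P by −φ2: (0.1015, 0.0106, -0.2738)
  A=0.0485, B=-0.2738, C=(l²−L²−A²−y'²−z²)/(2L)=-0.0718
  γ=atan2(-0.2738,0.0485)=-1.3954;  ψ=arccos(-0.2581)=1.8319;  θ2=γ+ψ≈0.4364
arm 3 (φ=240.0°): x'=-0.0416, y'=-0.0932
  A=0.1916, B=-0.2738, C=(l²−L²−A²−y'²−z²)/(2L)=-0.2148
  θ3 = atan2(B,A) + arccos(C/0.3342) = 1.3088

θ₁ = 1.3961, θ₂ = 0.4364, θ₃ = 1.3088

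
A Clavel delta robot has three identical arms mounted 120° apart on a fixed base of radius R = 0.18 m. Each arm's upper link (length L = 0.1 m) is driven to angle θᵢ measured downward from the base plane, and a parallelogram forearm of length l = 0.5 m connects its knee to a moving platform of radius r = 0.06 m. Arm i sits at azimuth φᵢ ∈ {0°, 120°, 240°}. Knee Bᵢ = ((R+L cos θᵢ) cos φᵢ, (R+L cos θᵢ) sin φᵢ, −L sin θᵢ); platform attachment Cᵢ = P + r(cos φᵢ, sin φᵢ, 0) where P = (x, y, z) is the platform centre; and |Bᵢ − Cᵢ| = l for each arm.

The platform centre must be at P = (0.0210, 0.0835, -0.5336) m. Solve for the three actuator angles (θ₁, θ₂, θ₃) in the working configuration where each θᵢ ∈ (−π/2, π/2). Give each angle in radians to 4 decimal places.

θ₁ = 0.7859, θ₂ = 0.6112, θ₃ = 1.2218

rotate P by −φ1: (0.0210, 0.0835, -0.5336)
  A cos θ + B sin θ = C:  0.0990·cos θ + -0.5336·sin θ = -0.3075
  θ1 = atan2(B,A) + arccos(C/0.5427) = 0.7859
arm 2 (φ=120.0°): x'=0.0618, y'=-0.0599
  e−x'=0.0582;  (l²−L²−(e−x')²−y'²−z²)/2L = -0.2585
  θ2 = atan2(B,A) + arccos(C/0.5368) = 0.6112
rotate P by −φ3: (-0.0828, -0.0236, -0.5336)
  A=0.2028, B=-0.5336, C=(l²−L²−A²−y'²−z²)/(2L)=-0.4321
  θ3 = atan2(B,A) + arccos(C/0.5708) = 1.2218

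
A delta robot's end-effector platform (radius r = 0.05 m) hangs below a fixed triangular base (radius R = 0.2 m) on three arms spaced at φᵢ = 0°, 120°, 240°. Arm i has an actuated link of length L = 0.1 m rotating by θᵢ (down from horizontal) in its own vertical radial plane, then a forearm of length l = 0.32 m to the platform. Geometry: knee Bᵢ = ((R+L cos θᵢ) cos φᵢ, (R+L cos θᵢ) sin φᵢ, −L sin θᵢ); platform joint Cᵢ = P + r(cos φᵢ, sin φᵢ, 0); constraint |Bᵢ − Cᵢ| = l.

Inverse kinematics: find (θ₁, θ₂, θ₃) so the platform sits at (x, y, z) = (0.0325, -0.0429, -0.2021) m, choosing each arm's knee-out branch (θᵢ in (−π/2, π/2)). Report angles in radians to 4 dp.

θ₁ = -0.3491, θ₂ = 0.6109, θ₃ = -0.1741

φ1=0.0° → target in arm frame (0.0325, -0.0429)
  A=0.1175, B=-0.2021, C=(l²−L²−A²−y'²−z²)/(2L)=0.1795
  θ1 = atan2(B,A) + arccos(C/0.2338) = -0.3491
rotate P by −φ2: (-0.0534, -0.0067, -0.2021)
  A=0.2034, B=-0.2021, C=(l²−L²−A²−y'²−z²)/(2L)=0.0507
  θ2 = atan2(B,A) + arccos(C/0.2867) = 0.6109
arm 3 (φ=240.0°): x'=0.0209, y'=0.0496
  A=0.1291, B=-0.2021, C=(l²−L²−A²−y'²−z²)/(2L)=0.1621
  θ3 = atan2(B,A) + arccos(C/0.2398) = -0.1741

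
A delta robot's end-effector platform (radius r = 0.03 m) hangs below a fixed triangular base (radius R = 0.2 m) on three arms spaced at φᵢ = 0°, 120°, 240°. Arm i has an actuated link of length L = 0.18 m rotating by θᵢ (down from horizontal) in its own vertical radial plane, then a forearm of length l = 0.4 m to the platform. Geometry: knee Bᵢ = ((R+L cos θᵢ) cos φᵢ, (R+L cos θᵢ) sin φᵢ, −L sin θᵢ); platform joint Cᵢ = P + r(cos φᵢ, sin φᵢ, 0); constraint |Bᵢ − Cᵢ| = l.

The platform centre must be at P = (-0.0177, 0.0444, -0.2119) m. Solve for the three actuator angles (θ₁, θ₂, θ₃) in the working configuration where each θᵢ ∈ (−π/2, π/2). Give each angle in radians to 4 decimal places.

φ1=0.0° → target in arm frame (-0.0177, 0.0444)
  A=0.1877, B=-0.2119, C=(l²−L²−A²−y'²−z²)/(2L)=0.1264
  θ1 = atan2(B,A) + arccos(C/0.2831) = 0.2621
rotate P by −φ2: (0.0473, -0.0069, -0.2119)
  A cos θ + B sin θ = C:  0.1227·cos θ + -0.2119·sin θ = 0.1878
  γ=atan2(-0.2119,0.1227)=-1.0459;  ψ=arccos(0.7668)=0.6969;  θ2=γ+ψ≈-0.3490
arm 3 (φ=240.0°): x'=-0.0296, y'=-0.0375
  A cos θ + B sin θ = C:  0.1996·cos θ + -0.2119·sin θ = 0.1151
  √(A²+B²)=0.2911;  θ3 = -0.8153+1.1642 ≈ 0.3489

θ₁ = 0.2621, θ₂ = -0.3490, θ₃ = 0.3489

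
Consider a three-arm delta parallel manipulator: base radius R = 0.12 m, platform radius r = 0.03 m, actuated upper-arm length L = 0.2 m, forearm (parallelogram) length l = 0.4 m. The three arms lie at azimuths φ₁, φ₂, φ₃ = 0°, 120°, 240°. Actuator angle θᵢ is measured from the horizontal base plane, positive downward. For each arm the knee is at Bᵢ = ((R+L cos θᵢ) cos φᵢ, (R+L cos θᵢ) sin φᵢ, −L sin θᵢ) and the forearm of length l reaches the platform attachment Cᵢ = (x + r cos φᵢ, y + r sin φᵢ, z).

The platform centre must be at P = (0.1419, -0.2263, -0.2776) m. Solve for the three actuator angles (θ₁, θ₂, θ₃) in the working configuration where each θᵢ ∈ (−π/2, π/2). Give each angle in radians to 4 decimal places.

rotate P by −φ1: (0.1419, -0.2263, -0.2776)
  e−x'=-0.0519;  (l²−L²−(e−x')²−y'²−z²)/2L = -0.0274
  γ=atan2(-0.2776,-0.0519)=-1.7556;  ψ=arccos(-0.0971)=1.6680;  θ1=γ+ψ≈-0.0876
arm 2 (φ=120.0°): x'=-0.2669, y'=-0.0097
  A=0.3569, B=-0.2776, C=(l²−L²−A²−y'²−z²)/(2L)=-0.2114
  γ=atan2(-0.2776,0.3569)=-0.6610;  ψ=arccos(-0.4675)=2.0573;  θ2=γ+ψ≈1.3962
rotate P by −φ3: (0.1250, 0.2360, -0.2776)
  e−x'=-0.0350;  (l²−L²−(e−x')²−y'²−z²)/2L = -0.0350
  γ=atan2(-0.2776,-0.0350)=-1.6963;  ψ=arccos(-0.1251)=1.6962;  θ3=γ+ψ≈-0.0001

θ₁ = -0.0876, θ₂ = 1.3962, θ₃ = -0.0001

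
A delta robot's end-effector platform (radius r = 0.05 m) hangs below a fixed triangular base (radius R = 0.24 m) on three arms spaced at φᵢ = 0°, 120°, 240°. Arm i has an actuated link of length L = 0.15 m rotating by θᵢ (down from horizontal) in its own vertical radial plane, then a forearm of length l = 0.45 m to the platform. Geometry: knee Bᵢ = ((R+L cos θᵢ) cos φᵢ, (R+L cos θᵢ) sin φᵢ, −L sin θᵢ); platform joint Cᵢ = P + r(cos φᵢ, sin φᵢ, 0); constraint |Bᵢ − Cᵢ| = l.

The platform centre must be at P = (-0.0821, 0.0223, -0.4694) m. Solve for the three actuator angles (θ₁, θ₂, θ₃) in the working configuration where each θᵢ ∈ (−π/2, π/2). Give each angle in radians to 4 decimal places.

θ₁ = 1.3088, θ₂ = 0.6982, θ₃ = 0.8726

arm 1 (φ=0.0°): x'=-0.0821, y'=0.0223
  e−x'=0.2721;  (l²−L²−(e−x')²−y'²−z²)/2L = -0.3829
  θ1 = atan2(B,A) + arccos(C/0.5426) = 1.3088
φ2=120.0° → target in arm frame (0.0604, 0.0600)
  A cos θ + B sin θ = C:  0.1296·cos θ + -0.4694·sin θ = -0.2025
  θ2 = atan2(B,A) + arccos(C/0.4870) = 0.6982
rotate P by −φ3: (0.0217, -0.0823, -0.4694)
  e−x'=0.1683;  (l²−L²−(e−x')²−y'²−z²)/2L = -0.2514
  √(A²+B²)=0.4986;  θ3 = -1.2266+2.0992 ≈ 0.8726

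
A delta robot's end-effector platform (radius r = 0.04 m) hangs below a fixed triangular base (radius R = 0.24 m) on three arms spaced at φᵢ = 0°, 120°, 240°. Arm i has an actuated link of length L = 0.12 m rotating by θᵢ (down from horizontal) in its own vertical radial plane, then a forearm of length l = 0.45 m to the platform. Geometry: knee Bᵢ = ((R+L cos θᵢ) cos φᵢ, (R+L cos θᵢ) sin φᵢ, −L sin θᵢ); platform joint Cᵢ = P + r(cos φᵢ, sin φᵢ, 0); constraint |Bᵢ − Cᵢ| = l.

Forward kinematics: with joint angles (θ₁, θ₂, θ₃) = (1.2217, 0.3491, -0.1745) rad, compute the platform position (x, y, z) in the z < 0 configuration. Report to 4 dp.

(-0.1305, -0.0424, -0.3630)

arm 1 at φ=0.0°: e+L cos θ1 = 0.2410;  S1 = (0.2410, 0.0000, -0.1128)
S2 = (0.3128·cos120.0°, 0.3128·sin120.0°, -0.0410) = (-0.1564, 0.2709, -0.0410)
S3 = (0.3182·cos240.0°, 0.3182·sin240.0°, 0.0208) = (-0.1591, -0.2755, 0.0208)
|S₂|²−|S₁|² = 0.0287;  |S₃|²−|S₁|² = 0.0309
plane₁₂: -0.7949x+0.5417y+0.1434z = 0.0287
Cramer: x(z) = -0.0373+0.2568z;  y(z) = -0.0018+0.1120z
quadratic in z: (1.0785)z²+(0.0822)z+(-0.1123)=0, √Δ=0.7008 → z ∈ {-0.3630, 0.2868}; z = -0.3630 (taking z<0)
x = -0.1305, y = -0.0424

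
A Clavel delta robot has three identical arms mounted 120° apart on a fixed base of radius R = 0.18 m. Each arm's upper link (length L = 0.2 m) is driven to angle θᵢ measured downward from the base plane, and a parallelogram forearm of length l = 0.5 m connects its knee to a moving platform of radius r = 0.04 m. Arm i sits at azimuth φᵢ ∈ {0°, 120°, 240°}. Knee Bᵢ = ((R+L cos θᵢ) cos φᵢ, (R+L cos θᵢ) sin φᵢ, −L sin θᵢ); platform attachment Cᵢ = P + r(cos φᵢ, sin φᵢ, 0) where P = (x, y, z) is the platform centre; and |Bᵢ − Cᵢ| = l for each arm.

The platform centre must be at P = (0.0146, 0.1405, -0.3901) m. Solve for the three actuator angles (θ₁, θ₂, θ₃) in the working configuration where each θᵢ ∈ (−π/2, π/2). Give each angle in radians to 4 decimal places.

θ₁ = 0.1742, θ₂ = -0.2619, θ₃ = 0.6979

arm 1 (φ=0.0°): x'=0.0146, y'=0.1405
  e−x'=0.1254;  (l²−L²−(e−x')²−y'²−z²)/2L = 0.0559
  θ1 = atan2(B,A) + arccos(C/0.4098) = 0.1742
rotate P by −φ2: (0.1144, -0.0829, -0.3901)
  A=0.0256, B=-0.3901, C=(l²−L²−A²−y'²−z²)/(2L)=0.1257
  √(A²+B²)=0.3909;  θ2 = -1.5052+1.2434 ≈ -0.2619
arm 3 (φ=240.0°): x'=-0.1290, y'=-0.0576
  A=0.2690, B=-0.3901, C=(l²−L²−A²−y'²−z²)/(2L)=-0.0446
  γ=atan2(-0.3901,0.2690)=-0.9671;  ψ=arccos(-0.0941)=1.6651;  θ3=γ+ψ≈0.6979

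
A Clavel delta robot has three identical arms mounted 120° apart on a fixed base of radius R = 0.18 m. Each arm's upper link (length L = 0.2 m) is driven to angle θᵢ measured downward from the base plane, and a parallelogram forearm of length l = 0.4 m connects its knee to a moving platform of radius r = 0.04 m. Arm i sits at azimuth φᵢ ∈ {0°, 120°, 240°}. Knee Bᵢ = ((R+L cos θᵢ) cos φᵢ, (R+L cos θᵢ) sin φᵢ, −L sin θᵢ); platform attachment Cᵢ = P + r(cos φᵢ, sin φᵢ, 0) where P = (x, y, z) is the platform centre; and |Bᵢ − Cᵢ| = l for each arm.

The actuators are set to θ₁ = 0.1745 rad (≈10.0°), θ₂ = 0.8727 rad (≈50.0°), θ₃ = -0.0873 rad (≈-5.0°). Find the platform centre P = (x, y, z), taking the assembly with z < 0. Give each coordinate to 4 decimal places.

φ1=0.0°: virtual centre (0.3370, 0.0000, -0.0347), radius l
O2 = (0.2686·cos120.0°, 0.2686·sin120.0°, -0.1532) = (-0.1343, 0.2326, -0.1532)
arm 3 at φ=240.0°: e+L cos θ3 = 0.3392;  O3 = (-0.1696, -0.2938, 0.0174)
subtract pairs → two planes through P
linear system: -0.9425x+0.4651y = -0.0192−-0.2370z; -1.0132x+-0.5876y = 0.0006−0.1043z
Cramer: x(z) = 0.0107-0.0885z;  y(z) = -0.0195+0.3302z
into |P−O₁|² = l²: 1.1168z² + 0.1143z + -0.0520 = 0;  Δ = 0.2452;  z = -0.2729 or 0.1705 → z<0 root = -0.2729
x = 0.0348, y = -0.1096

(0.0348, -0.1096, -0.2729)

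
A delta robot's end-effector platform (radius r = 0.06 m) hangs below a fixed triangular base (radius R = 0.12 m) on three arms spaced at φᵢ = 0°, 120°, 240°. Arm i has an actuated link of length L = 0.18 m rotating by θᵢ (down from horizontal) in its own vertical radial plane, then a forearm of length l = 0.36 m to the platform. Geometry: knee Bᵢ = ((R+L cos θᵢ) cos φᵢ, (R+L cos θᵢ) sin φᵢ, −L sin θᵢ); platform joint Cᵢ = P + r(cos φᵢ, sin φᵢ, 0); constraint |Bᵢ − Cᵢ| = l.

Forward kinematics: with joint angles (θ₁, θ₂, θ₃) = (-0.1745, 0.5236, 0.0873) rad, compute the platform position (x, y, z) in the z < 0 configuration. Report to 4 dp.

arm 1 at φ=0.0°: e+L cos θ1 = 0.2373;  O1 = (0.2373, 0.0000, 0.0313)
φ2=120.0°: virtual centre (-0.1079, 0.1870, -0.0900), radius l
arm 3 at φ=240.0°: e+L cos θ3 = 0.2393;  O3 = (-0.1197, -0.2073, -0.0157)
subtract pairs → two planes through P
plane₁₂: -0.6904x+0.3739y+-0.2425z = -0.0026
Cramer: x(z) = 0.0018-0.2452z;  y(z) = -0.0036+0.1958z
into |P−O₁|² = l²: 1.0985z² + 0.0516z + -0.0731 = 0;  Δ = 0.3240;  z = -0.2826 or 0.2356 → z<0 root = -0.2826
x = 0.0711, y = -0.0589

(0.0711, -0.0589, -0.2826)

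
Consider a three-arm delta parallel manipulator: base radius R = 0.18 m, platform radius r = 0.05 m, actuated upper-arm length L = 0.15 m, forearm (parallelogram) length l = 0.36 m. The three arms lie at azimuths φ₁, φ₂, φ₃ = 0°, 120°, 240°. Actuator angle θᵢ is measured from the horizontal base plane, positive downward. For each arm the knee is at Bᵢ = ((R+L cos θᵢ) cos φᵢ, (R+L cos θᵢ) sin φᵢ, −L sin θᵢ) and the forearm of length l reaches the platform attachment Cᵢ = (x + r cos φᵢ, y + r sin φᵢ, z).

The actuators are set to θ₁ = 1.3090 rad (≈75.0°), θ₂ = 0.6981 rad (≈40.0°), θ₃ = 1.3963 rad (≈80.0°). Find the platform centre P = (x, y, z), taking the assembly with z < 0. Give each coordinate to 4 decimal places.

S1 = (0.1688·cos0.0°, 0.1688·sin0.0°, -0.1449) = (0.1688, 0.0000, -0.1449)
φ2=120.0°: virtual centre (-0.1225, 0.2121, -0.0964), radius l
S3 = (0.1560·cos240.0°, 0.1560·sin240.0°, -0.1477) = (-0.0780, -0.1351, -0.1477)
eliminate P² terms by subtracting sphere 1 from 2 and 3
[-0.5826 0.4242 0.0969]·P = 0.0198;  [-0.4937 -0.2703 -0.0057]·P = -0.0033
det = 0.3669;  x = -0.0107+0.0649z,  y = 0.0319+-0.1395z
quadratic in z: (1.0237)z²+(0.2576)z+(-0.0754)=0, √Δ=0.6123 → z ∈ {-0.4249, 0.1732}; z = -0.4249 (taking z<0)
x = -0.0383, y = 0.0912

(-0.0383, 0.0912, -0.4249)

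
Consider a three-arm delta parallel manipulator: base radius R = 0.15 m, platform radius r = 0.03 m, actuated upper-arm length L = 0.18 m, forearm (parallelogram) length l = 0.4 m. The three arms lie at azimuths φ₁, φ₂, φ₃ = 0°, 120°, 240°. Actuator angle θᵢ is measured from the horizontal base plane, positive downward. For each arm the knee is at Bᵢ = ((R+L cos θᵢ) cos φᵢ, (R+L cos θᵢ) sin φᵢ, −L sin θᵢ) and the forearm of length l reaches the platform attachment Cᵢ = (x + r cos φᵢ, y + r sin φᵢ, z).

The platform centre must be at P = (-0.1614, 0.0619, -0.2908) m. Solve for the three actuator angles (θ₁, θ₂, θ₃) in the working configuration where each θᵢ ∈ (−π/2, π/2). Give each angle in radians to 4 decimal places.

arm 1 (φ=0.0°): x'=-0.1614, y'=0.0619
  A cos θ + B sin θ = C:  0.2814·cos θ + -0.2908·sin θ = -0.1111
  √(A²+B²)=0.4047;  θ1 = -0.8018+1.8488 ≈ 1.0470
φ2=120.0° → target in arm frame (0.1343, 0.1088)
  e−x'=-0.0143;  (l²−L²−(e−x')²−y'²−z²)/2L = 0.0861
  θ2 = atan2(B,A) + arccos(C/0.2912) = -0.3493
arm 3 (φ=240.0°): x'=0.0271, y'=-0.1707
  A cos θ + B sin θ = C:  0.0929·cos θ + -0.2908·sin θ = 0.0146
  √(A²+B²)=0.3053;  θ3 = -1.2616+1.5230 ≈ 0.2614

θ₁ = 1.0470, θ₂ = -0.3493, θ₃ = 0.2614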